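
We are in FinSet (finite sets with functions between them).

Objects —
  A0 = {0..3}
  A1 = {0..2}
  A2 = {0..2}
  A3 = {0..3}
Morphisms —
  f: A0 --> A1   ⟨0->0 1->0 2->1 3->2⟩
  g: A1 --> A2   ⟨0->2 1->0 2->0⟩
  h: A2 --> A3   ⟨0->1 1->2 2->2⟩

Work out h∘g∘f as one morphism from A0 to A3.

Answer: ⟨0->2 1->2 2->1 3->1⟩

Trace:
  0 f-->0 g-->2 h-->2
  1 f-->0 g-->2 h-->2
  2 f-->1 g-->0 h-->1
  3 f-->2 g-->0 h-->1
composite: ⟨0->2 1->2 2->1 3->1⟩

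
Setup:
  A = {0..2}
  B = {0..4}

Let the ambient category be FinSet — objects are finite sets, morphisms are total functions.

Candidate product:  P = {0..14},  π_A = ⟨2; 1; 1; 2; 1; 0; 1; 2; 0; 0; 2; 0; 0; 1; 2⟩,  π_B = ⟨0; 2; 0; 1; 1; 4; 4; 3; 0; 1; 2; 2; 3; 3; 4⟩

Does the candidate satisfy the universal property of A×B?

|A|·|B| = 3·5 = 15;  |P| = 15
Check the pairing map k ↦ (π_A(k), π_B(k)):
  0 -> (2,0)
  1 -> (1,2)
  2 -> (1,0)
  3 -> (2,1)
  4 -> (1,1)
  5 -> (0,4)
  6 -> (1,4)
  7 -> (2,3)
  8 -> (0,0)
  9 -> (0,1)
  10 -> (2,2)
  11 -> (0,2)
  12 -> (0,3)
  13 -> (1,3)
  14 -> (2,4)
distinct pairs in image: 15 / 15 needed
  → bijection onto A×B; projections well-typed.

Answer: VALID PRODUCT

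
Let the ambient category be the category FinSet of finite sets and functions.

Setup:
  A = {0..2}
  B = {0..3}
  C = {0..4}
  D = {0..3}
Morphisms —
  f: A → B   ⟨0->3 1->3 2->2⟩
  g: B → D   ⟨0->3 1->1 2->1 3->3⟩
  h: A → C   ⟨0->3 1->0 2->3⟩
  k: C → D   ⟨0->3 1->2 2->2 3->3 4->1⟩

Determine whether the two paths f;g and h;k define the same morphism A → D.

1) trace f;g:
  0 f→3 g→3
  1 f→3 g→3
  2 f→2 g→1
  ⟦path⟧₁ = ⟨0->3 1->3 2->1⟩
2) trace h;k:
  0 h→3 k→3
  1 h→0 k→3
  2 h→3 k→3
  ⟦path⟧₂ = ⟨0->3 1->3 2->3⟩
Equal? differ; not commutative

Answer: DOES NOT COMMUTE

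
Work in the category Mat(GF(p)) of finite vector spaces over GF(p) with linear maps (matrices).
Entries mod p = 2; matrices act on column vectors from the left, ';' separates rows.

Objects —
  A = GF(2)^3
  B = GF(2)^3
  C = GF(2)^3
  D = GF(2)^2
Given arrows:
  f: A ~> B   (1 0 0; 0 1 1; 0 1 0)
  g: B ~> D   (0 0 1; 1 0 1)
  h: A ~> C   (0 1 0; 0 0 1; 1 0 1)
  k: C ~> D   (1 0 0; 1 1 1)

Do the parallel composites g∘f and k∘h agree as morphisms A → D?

Answer: COMMUTES

Derivation:
Path 1 = f;g:
  e0=⟨1,0,0⟩ f~>⟨1,0,0⟩ g~>⟨0,1⟩
  e1=⟨0,1,0⟩ f~>⟨0,1,1⟩ g~>⟨1,1⟩
  e2=⟨0,0,1⟩ f~>⟨0,1,0⟩ g~>⟨0,0⟩
  result₁ = (0 1 0; 1 1 0)
Path 2 = h;k:
  e0=⟨1,0,0⟩ h~>⟨0,0,1⟩ k~>⟨0,1⟩
  e1=⟨0,1,0⟩ h~>⟨1,0,0⟩ k~>⟨1,1⟩
  e2=⟨0,0,1⟩ h~>⟨0,1,1⟩ k~>⟨0,0⟩
  result₂ = (0 1 0; 1 1 0)
Equal? equal; square commutes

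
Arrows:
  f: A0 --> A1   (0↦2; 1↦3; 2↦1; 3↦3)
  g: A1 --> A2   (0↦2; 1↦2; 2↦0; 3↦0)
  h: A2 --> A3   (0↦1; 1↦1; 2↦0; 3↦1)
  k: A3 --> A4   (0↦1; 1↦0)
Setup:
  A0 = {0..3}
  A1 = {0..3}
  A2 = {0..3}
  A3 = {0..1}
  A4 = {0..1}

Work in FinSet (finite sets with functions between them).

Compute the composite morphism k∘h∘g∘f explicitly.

  0 f-->2 g-->0 h-->1 k-->0
  1 f-->3 g-->0 h-->1 k-->0
  2 f-->1 g-->2 h-->0 k-->1
  3 f-->3 g-->0 h-->1 k-->0
result: (0↦0; 1↦0; 2↦1; 3↦0)

Answer: (0↦0; 1↦0; 2↦1; 3↦0)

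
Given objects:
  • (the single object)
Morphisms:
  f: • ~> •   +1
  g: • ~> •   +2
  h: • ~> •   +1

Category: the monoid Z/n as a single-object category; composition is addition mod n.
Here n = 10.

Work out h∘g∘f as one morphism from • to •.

  0 +1≡1 +2≡3 +1≡4  (mod 10)
⟦path⟧: +4

Answer: +4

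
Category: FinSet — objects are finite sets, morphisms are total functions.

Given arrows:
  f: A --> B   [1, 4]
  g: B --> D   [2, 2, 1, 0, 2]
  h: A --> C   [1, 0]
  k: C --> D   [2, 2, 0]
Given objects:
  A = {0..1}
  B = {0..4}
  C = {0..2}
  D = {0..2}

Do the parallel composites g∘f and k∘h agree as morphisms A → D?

Answer: COMMUTES

Derivation:
Path 1 = f;g:
  0 f-->1 g-->2
  1 f-->4 g-->2
  result₁ = [2, 2]
Path 2 = h;k:
  0 h-->1 k-->2
  1 h-->0 k-->2
  result₂ = [2, 2]
Equal? equal; square commutes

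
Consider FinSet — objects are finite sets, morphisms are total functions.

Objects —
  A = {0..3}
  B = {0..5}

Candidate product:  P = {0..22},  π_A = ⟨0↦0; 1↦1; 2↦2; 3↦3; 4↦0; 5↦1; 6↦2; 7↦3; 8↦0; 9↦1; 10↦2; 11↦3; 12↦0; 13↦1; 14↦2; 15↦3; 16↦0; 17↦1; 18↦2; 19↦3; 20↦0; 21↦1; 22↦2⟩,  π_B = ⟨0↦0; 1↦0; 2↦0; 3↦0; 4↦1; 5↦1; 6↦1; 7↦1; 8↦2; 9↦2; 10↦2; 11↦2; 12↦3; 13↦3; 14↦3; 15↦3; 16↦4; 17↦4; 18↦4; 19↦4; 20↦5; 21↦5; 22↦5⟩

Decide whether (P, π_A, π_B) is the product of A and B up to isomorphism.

|A|·|B| = 4·6 = 24;  |P| = 23
  → cardinalities differ; no bijection possible.

Answer: NOT A VALID PRODUCT — |P|=23 ≠ |A|·|B|=24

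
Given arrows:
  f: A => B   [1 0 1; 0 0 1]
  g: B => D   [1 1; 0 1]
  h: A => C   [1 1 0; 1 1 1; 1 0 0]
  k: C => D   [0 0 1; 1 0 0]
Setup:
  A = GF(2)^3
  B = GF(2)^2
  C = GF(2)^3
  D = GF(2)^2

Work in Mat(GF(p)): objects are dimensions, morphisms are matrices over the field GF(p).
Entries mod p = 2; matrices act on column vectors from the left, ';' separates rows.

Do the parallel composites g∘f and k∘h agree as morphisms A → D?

Answer: DOES NOT COMMUTE

Derivation:
Path 1 = f;g:
  e0=(1,0,0) f=>(1,0) g=>(1,0)
  e1=(0,1,0) f=>(0,0) g=>(0,0)
  e2=(0,0,1) f=>(1,1) g=>(0,1)
  composite₁ = [1 0 0; 0 0 1]
Path 2 = h;k:
  e0=(1,0,0) h=>(1,1,1) k=>(1,1)
  e1=(0,1,0) h=>(1,1,0) k=>(0,1)
  e2=(0,0,1) h=>(0,1,0) k=>(0,0)
  composite₂ = [1 0 0; 1 1 0]
Equal? NO — does not commute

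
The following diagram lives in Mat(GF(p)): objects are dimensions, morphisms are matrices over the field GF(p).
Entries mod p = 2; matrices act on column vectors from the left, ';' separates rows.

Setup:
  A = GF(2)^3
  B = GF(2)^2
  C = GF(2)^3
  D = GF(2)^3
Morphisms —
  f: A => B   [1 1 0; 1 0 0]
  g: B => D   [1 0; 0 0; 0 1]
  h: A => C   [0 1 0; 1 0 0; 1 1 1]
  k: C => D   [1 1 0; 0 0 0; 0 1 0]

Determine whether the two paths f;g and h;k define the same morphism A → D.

Answer: COMMUTES

Trace:
Path 1 = f;g:
  e0=(1,0,0) f=>(1,1) g=>(1,0,1)
  e1=(0,1,0) f=>(1,0) g=>(1,0,0)
  e2=(0,0,1) f=>(0,0) g=>(0,0,0)
  ⟦path⟧₁ = [1 1 0; 0 0 0; 1 0 0]
Path 2 = h;k:
  e0=(1,0,0) h=>(0,1,1) k=>(1,0,1)
  e1=(0,1,0) h=>(1,0,1) k=>(1,0,0)
  e2=(0,0,1) h=>(0,0,1) k=>(0,0,0)
  ⟦path⟧₂ = [1 1 0; 0 0 0; 1 0 0]
Equal? YES — commutes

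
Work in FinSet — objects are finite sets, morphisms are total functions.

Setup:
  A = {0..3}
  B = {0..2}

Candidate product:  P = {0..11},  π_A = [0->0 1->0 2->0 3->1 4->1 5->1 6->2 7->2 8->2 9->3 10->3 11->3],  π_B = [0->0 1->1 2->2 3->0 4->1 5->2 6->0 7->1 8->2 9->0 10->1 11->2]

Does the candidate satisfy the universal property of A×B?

Answer: VALID PRODUCT

Trace:
|A|·|B| = 4·3 = 12;  |P| = 12
Check the pairing map k ↦ (π_A(k), π_B(k)):
  0 -> (0,0)
  1 -> (0,1)
  2 -> (0,2)
  3 -> (1,0)
  4 -> (1,1)
  5 -> (1,2)
  6 -> (2,0)
  7 -> (2,1)
  8 -> (2,2)
  9 -> (3,0)
  10 -> (3,1)
  11 -> (3,2)
distinct pairs in image: 12 / 12 needed
  → bijection onto A×B; projections well-typed.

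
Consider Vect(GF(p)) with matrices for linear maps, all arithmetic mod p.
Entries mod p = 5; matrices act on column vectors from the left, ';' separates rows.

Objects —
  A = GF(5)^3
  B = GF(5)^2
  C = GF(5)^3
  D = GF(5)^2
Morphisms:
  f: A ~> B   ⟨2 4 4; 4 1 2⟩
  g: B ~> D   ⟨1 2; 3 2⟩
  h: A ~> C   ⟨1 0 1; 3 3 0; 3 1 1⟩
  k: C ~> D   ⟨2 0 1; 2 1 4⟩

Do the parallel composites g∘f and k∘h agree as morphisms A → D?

Answer: DOES NOT COMMUTE

Work:
Along f;g (path 1):
  e0=[1,0,0] f~>[2,4] g~>[0,4]
  e1=[0,1,0] f~>[4,1] g~>[1,4]
  e2=[0,0,1] f~>[4,2] g~>[3,1]
  ⟦path⟧₁ = ⟨0 1 3; 4 4 1⟩
Along h;k (path 2):
  e0=[1,0,0] h~>[1,3,3] k~>[0,2]
  e1=[0,1,0] h~>[0,3,1] k~>[1,2]
  e2=[0,0,1] h~>[1,0,1] k~>[3,1]
  ⟦path⟧₂ = ⟨0 1 3; 2 2 1⟩
Equal? differ; not commutative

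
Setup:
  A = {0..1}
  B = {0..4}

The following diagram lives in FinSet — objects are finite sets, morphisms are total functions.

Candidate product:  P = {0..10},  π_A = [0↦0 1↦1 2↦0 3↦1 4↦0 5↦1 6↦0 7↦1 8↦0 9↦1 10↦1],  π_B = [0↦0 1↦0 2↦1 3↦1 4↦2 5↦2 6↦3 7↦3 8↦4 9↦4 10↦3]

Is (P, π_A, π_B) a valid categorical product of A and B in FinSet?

|A|·|B| = 2·5 = 10;  |P| = 11
  → cardinalities differ; no bijection possible.

Answer: NOT A VALID PRODUCT — |P|=11 ≠ |A|·|B|=10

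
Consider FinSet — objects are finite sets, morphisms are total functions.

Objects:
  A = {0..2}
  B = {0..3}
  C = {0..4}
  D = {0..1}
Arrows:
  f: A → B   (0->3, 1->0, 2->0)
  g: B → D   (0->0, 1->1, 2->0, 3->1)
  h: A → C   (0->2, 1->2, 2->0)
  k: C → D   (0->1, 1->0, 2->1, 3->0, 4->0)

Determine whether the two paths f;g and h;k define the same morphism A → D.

1) trace f;g:
  0 f→3 g→1
  1 f→0 g→0
  2 f→0 g→0
  result₁ = (0->1, 1->0, 2->0)
2) trace h;k:
  0 h→2 k→1
  1 h→2 k→1
  2 h→0 k→1
  result₂ = (0->1, 1->1, 2->1)
Equal? differ; not commutative

Answer: DOES NOT COMMUTE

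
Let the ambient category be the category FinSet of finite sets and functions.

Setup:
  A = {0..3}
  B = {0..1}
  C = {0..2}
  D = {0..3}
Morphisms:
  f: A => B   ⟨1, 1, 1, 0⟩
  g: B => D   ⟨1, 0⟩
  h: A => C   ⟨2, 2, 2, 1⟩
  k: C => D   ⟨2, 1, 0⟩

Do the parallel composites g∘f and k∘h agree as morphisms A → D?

Path 1 = f;g:
  0 f=>1 g=>0
  1 f=>1 g=>0
  2 f=>1 g=>0
  3 f=>0 g=>1
  result₁ = ⟨0, 0, 0, 1⟩
Path 2 = h;k:
  0 h=>2 k=>0
  1 h=>2 k=>0
  2 h=>2 k=>0
  3 h=>1 k=>1
  result₂ = ⟨0, 0, 0, 1⟩
Equal? equal; square commutes

Answer: COMMUTES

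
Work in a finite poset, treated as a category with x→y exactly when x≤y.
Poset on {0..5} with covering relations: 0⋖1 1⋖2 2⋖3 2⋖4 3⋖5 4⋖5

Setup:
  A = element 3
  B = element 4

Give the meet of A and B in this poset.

Lower bounds of A=3 and B=4: {0,1,2}
  0 ⊑ 2
  1 ⊑ 2
  2 ⊑ 2
glb = 2

Answer: A∧B = 2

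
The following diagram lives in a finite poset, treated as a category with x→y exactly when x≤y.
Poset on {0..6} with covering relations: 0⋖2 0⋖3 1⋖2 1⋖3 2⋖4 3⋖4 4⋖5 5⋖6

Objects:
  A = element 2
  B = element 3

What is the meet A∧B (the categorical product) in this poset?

{x : x<=A ∧ x<=B} = {0,1}  (A=2, B=3)
  maximal lower bounds 0 and 1 are incomparable: neither 0<=1 nor 1<=0
→ no greatest lower bound exists

Answer: NO MEET EXISTS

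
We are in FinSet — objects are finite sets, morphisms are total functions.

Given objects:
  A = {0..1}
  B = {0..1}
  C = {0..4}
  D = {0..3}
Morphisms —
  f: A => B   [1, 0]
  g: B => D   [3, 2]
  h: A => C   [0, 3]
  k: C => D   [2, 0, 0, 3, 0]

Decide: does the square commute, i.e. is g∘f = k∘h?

Answer: COMMUTES

Derivation:
1) trace f;g:
  0 f=>1 g=>2
  1 f=>0 g=>3
  composite₁ = [2, 3]
2) trace h;k:
  0 h=>0 k=>2
  1 h=>3 k=>3
  composite₂ = [2, 3]
Equal? equal; square commutes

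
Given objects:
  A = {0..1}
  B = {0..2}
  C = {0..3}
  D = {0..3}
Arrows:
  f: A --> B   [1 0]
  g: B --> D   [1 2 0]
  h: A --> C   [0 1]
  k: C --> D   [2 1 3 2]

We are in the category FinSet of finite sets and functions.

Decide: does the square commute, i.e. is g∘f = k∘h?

Path 1 = f;g:
  0 f-->1 g-->2
  1 f-->0 g-->1
  result₁ = [2 1]
Path 2 = h;k:
  0 h-->0 k-->2
  1 h-->1 k-->1
  result₂ = [2 1]
Equal? equal; square commutes

Answer: COMMUTES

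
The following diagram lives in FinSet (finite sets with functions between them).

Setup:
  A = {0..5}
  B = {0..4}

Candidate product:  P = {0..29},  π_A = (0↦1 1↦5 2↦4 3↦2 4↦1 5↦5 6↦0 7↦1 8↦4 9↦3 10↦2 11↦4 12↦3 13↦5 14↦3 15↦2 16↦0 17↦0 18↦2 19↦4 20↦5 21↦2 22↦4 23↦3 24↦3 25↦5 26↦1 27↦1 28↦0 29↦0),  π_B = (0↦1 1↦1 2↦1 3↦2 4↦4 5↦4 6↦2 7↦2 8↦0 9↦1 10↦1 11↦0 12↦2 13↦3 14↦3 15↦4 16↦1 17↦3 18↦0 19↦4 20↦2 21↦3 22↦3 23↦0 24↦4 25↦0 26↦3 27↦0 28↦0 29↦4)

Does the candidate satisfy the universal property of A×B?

|A|·|B| = 6·5 = 30;  |P| = 30
Check the pairing map k ↦ (π_A(k), π_B(k)):
  0 ↦ (1,1)
  1 ↦ (5,1)
  2 ↦ (4,1)
  3 ↦ (2,2)
  4 ↦ (1,4)
  5 ↦ (5,4)
  6 ↦ (0,2)
  7 ↦ (1,2)
  8 ↦ (4,0)
  9 ↦ (3,1)
  10 ↦ (2,1)
  11 ↦ (4,0)  ✗ repeats pair of k=8
  12 ↦ (3,2)
  13 ↦ (5,3)
  14 ↦ (3,3)
  15 ↦ (2,4)
  16 ↦ (0,1)
  17 ↦ (0,3)
  18 ↦ (2,0)
  19 ↦ (4,4)
  20 ↦ (5,2)
  21 ↦ (2,3)
  22 ↦ (4,3)
  23 ↦ (3,0)
  24 ↦ (3,4)
  25 ↦ (5,0)
  26 ↦ (1,3)
  27 ↦ (1,0)
  28 ↦ (0,0)
  29 ↦ (0,4)
distinct pairs in image: 29 / 30 needed
  → (4,0) hit at k=8 and k=11

Answer: NOT A VALID PRODUCT — duplicate pair at indices 8,11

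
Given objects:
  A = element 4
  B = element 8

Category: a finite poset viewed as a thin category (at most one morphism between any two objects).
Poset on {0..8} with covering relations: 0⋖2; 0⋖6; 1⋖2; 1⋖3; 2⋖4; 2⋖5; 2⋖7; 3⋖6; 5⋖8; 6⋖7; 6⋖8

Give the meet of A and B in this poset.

Lower bounds of A=4 and B=8: {0,1,2}
  0 ≤ 2
  1 ≤ 2
  2 ≤ 2
glb = 2

Answer: A∧B = 2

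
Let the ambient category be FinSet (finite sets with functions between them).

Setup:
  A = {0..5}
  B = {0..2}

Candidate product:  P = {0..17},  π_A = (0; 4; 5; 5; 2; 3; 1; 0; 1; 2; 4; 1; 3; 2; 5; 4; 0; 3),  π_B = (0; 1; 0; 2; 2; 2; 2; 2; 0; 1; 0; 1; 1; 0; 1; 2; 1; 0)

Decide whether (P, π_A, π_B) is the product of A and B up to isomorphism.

|A|·|B| = 6·3 = 18;  |P| = 18
Check the pairing map k ↦ (π_A(k), π_B(k)):
  0 -> (0,0)
  1 -> (4,1)
  2 -> (5,0)
  3 -> (5,2)
  4 -> (2,2)
  5 -> (3,2)
  6 -> (1,2)
  7 -> (0,2)
  8 -> (1,0)
  9 -> (2,1)
  10 -> (4,0)
  11 -> (1,1)
  12 -> (3,1)
  13 -> (2,0)
  14 -> (5,1)
  15 -> (4,2)
  16 -> (0,1)
  17 -> (3,0)
distinct pairs in image: 18 / 18 needed
  → bijection onto A×B; projections well-typed.

Answer: VALID PRODUCT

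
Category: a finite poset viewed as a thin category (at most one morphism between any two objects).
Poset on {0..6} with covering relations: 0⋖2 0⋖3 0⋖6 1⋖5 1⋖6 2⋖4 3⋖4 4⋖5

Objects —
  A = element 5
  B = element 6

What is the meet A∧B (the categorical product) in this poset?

Answer: NO MEET EXISTS

Work:
{x : x⊑A ∧ x⊑B} = {0,1}  (A=5, B=6)
  maximal lower bounds 0 and 1 are incomparable: neither 0⊑1 nor 1⊑0
→ no greatest lower bound exists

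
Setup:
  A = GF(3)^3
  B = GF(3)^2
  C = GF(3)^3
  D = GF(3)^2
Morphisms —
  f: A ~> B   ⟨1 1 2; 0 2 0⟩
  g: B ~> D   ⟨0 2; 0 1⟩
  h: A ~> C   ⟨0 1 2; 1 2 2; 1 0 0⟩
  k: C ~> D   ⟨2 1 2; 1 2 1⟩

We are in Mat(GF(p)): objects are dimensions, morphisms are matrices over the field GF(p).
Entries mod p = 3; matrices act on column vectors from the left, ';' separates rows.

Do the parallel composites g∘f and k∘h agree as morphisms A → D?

Answer: COMMUTES

Work:
Along f;g (path 1):
  e0=[1,0,0] f~>[1,0] g~>[0,0]
  e1=[0,1,0] f~>[1,2] g~>[1,2]
  e2=[0,0,1] f~>[2,0] g~>[0,0]
  ⟦path⟧₁ = ⟨0 1 0; 0 2 0⟩
Along h;k (path 2):
  e0=[1,0,0] h~>[0,1,1] k~>[0,0]
  e1=[0,1,0] h~>[1,2,0] k~>[1,2]
  e2=[0,0,1] h~>[2,2,0] k~>[0,0]
  ⟦path⟧₂ = ⟨0 1 0; 0 2 0⟩
Equal? YES — commutes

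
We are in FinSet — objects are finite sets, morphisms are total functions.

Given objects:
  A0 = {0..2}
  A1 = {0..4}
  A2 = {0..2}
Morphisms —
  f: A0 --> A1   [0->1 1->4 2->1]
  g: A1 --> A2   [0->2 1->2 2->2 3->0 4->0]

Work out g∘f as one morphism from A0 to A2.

  0 f-->1 g-->2
  1 f-->4 g-->0
  2 f-->1 g-->2
result: [0->2 1->0 2->2]

Answer: [0->2 1->0 2->2]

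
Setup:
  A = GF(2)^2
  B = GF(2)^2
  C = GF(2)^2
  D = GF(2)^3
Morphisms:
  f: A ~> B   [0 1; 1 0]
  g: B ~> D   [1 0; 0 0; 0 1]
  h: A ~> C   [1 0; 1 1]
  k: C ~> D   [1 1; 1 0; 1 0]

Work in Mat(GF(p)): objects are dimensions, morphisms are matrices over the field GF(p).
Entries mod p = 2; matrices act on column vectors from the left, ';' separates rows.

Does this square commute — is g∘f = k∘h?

Along f;g (path 1):
  e0=(1,0) f~>(0,1) g~>(0,0,1)
  e1=(0,1) f~>(1,0) g~>(1,0,0)
  result₁ = [0 1; 0 0; 1 0]
Along h;k (path 2):
  e0=(1,0) h~>(1,1) k~>(0,1,1)
  e1=(0,1) h~>(0,1) k~>(1,0,0)
  result₂ = [0 1; 1 0; 1 0]
Equal? NO — does not commute

Answer: DOES NOT COMMUTE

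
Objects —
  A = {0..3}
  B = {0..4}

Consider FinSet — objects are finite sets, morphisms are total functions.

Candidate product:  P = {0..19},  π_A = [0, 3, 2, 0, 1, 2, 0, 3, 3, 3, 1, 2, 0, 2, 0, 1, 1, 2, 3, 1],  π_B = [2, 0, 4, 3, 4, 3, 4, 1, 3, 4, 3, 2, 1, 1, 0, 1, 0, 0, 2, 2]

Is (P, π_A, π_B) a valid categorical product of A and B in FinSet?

Answer: VALID PRODUCT

Derivation:
|A|·|B| = 4·5 = 20;  |P| = 20
Check the pairing map k ↦ (π_A(k), π_B(k)):
  0 ↦ (0,2)
  1 ↦ (3,0)
  2 ↦ (2,4)
  3 ↦ (0,3)
  4 ↦ (1,4)
  5 ↦ (2,3)
  6 ↦ (0,4)
  7 ↦ (3,1)
  8 ↦ (3,3)
  9 ↦ (3,4)
  10 ↦ (1,3)
  11 ↦ (2,2)
  12 ↦ (0,1)
  13 ↦ (2,1)
  14 ↦ (0,0)
  15 ↦ (1,1)
  16 ↦ (1,0)
  17 ↦ (2,0)
  18 ↦ (3,2)
  19 ↦ (1,2)
distinct pairs in image: 20 / 20 needed
  → bijection onto A×B; projections well-typed.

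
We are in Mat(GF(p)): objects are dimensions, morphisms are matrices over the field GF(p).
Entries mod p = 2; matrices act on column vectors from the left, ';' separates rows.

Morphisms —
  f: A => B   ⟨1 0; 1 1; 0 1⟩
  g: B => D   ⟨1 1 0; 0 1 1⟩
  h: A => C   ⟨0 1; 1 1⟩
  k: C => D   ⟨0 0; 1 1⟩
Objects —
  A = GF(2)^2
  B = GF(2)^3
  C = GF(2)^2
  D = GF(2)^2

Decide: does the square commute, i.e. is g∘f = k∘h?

Answer: DOES NOT COMMUTE

Derivation:
Path 1 = f;g:
  e0=(1,0) f=>(1,1,0) g=>(0,1)
  e1=(0,1) f=>(0,1,1) g=>(1,0)
  result₁ = ⟨0 1; 1 0⟩
Path 2 = h;k:
  e0=(1,0) h=>(0,1) k=>(0,1)
  e1=(0,1) h=>(1,1) k=>(0,0)
  result₂ = ⟨0 0; 1 0⟩
Equal? NO — does not commute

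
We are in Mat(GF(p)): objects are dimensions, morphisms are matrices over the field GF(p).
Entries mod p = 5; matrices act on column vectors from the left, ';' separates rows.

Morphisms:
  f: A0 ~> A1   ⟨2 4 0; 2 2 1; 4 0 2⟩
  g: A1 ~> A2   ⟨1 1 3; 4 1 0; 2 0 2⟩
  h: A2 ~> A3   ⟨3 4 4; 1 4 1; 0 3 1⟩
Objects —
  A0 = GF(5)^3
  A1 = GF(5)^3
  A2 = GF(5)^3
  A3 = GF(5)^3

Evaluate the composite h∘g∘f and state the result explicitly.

  e0=(1,0,0) f~>(2,2,4) g~>(1,0,2) h~>(1,3,2)
  e1=(0,1,0) f~>(4,2,0) g~>(1,3,3) h~>(2,1,2)
  e2=(0,0,1) f~>(0,1,2) g~>(2,1,4) h~>(1,0,2)
result: ⟨1 2 1; 3 1 0; 2 2 2⟩

Answer: ⟨1 2 1; 3 1 0; 2 2 2⟩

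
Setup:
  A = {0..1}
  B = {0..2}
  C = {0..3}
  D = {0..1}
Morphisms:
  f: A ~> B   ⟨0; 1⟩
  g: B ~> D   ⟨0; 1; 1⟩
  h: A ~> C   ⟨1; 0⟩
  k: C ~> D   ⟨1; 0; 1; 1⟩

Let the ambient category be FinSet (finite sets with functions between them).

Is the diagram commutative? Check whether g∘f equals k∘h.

Answer: COMMUTES

Trace:
Path 1 = f;g:
  0 f~>0 g~>0
  1 f~>1 g~>1
  result₁ = ⟨0; 1⟩
Path 2 = h;k:
  0 h~>1 k~>0
  1 h~>0 k~>1
  result₂ = ⟨0; 1⟩
Equal? equal; square commutes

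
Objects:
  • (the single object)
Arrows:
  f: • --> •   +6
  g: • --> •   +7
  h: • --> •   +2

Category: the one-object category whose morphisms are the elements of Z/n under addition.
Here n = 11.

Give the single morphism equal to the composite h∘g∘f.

Answer: +4

Derivation:
  0 +6≡6 +7≡2 +2≡4  (mod 11)
⟦path⟧: +4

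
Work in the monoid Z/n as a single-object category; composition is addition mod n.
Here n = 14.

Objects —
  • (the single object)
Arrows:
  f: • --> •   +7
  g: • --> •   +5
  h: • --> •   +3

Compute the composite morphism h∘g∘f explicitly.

Answer: +1

Work:
  0 +7≡7 +5≡12 +3≡1  (mod 14)
composite: +1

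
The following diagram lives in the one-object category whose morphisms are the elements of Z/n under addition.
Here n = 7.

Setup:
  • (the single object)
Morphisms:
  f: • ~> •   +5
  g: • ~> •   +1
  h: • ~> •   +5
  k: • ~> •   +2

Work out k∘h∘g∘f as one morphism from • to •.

Answer: +6

Work:
  0 +5≡5 +1≡6 +5≡4 +2≡6  (mod 7)
⟦path⟧: +6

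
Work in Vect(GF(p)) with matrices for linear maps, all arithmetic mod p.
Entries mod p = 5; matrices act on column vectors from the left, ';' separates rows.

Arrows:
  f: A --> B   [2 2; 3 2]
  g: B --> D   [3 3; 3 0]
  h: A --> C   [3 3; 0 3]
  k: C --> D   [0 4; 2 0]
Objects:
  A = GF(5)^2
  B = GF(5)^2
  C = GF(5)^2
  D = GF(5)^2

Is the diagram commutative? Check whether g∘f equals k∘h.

Answer: COMMUTES

Trace:
Path 1 = f;g:
  e0=[1,0] f-->[2,3] g-->[0,1]
  e1=[0,1] f-->[2,2] g-->[2,1]
  composite₁ = [0 2; 1 1]
Path 2 = h;k:
  e0=[1,0] h-->[3,0] k-->[0,1]
  e1=[0,1] h-->[3,3] k-->[2,1]
  composite₂ = [0 2; 1 1]
Equal? same morphism ✓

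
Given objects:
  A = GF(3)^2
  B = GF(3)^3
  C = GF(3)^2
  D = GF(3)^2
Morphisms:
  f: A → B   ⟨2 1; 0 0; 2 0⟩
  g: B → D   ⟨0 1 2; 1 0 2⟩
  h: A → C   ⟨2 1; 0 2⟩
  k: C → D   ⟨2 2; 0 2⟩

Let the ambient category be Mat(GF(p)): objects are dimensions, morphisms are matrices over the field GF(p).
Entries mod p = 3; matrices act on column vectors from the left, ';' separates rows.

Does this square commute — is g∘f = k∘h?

Along f;g (path 1):
  e0=(1,0) f→(2,0,2) g→(1,0)
  e1=(0,1) f→(1,0,0) g→(0,1)
  composite₁ = ⟨1 0; 0 1⟩
Along h;k (path 2):
  e0=(1,0) h→(2,0) k→(1,0)
  e1=(0,1) h→(1,2) k→(0,1)
  composite₂ = ⟨1 0; 0 1⟩
Equal? YES — commutes

Answer: COMMUTES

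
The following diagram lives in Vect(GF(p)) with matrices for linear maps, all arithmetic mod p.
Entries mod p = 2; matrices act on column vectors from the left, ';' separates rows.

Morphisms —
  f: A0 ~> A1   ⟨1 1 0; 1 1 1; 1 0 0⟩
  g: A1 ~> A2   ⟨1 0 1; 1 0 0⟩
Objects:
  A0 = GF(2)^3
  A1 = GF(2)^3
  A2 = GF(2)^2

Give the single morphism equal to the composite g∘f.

  e0=(1,0,0) f~>(1,1,1) g~>(0,1)
  e1=(0,1,0) f~>(1,1,0) g~>(1,1)
  e2=(0,0,1) f~>(0,1,0) g~>(0,0)
⟦path⟧: ⟨0 1 0; 1 1 0⟩

Answer: ⟨0 1 0; 1 1 0⟩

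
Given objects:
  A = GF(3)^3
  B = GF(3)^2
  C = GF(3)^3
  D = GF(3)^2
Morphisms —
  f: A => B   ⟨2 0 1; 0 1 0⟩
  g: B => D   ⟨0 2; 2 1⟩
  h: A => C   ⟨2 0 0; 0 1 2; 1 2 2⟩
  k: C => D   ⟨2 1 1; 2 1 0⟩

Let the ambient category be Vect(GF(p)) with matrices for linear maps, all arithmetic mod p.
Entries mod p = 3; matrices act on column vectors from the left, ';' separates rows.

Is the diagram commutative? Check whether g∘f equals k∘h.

Answer: DOES NOT COMMUTE

Trace:
Along f;g (path 1):
  e0=(1,0,0) f=>(2,0) g=>(0,1)
  e1=(0,1,0) f=>(0,1) g=>(2,1)
  e2=(0,0,1) f=>(1,0) g=>(0,2)
  composite₁ = ⟨0 2 0; 1 1 2⟩
Along h;k (path 2):
  e0=(1,0,0) h=>(2,0,1) k=>(2,1)
  e1=(0,1,0) h=>(0,1,2) k=>(0,1)
  e2=(0,0,1) h=>(0,2,2) k=>(1,2)
  composite₂ = ⟨2 0 1; 1 1 2⟩
Equal? distinct morphisms ✗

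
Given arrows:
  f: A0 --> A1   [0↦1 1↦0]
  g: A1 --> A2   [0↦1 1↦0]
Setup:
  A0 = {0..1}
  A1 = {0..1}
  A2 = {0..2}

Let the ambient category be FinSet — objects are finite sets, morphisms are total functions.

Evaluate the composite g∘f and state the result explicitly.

Answer: [0↦0 1↦1]

Derivation:
  0 f-->1 g-->0
  1 f-->0 g-->1
composite: [0↦0 1↦1]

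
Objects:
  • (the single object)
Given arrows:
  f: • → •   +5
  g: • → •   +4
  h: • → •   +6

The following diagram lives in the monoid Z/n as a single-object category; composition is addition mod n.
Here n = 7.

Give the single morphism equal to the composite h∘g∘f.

  0 +5≡5 +4≡2 +6≡1  (mod 7)
⟦path⟧: +1

Answer: +1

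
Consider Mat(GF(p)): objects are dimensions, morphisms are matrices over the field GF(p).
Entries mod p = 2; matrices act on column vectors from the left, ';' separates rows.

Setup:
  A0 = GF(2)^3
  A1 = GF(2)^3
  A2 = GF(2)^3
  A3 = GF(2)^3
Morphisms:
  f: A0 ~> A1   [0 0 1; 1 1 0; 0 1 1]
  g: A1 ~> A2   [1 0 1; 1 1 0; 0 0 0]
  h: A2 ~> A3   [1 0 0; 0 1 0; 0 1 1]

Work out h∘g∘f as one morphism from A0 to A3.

  e0=⟨1,0,0⟩ f~>⟨0,1,0⟩ g~>⟨0,1,0⟩ h~>⟨0,1,1⟩
  e1=⟨0,1,0⟩ f~>⟨0,1,1⟩ g~>⟨1,1,0⟩ h~>⟨1,1,1⟩
  e2=⟨0,0,1⟩ f~>⟨1,0,1⟩ g~>⟨0,1,0⟩ h~>⟨0,1,1⟩
composite: [0 1 0; 1 1 1; 1 1 1]

Answer: [0 1 0; 1 1 1; 1 1 1]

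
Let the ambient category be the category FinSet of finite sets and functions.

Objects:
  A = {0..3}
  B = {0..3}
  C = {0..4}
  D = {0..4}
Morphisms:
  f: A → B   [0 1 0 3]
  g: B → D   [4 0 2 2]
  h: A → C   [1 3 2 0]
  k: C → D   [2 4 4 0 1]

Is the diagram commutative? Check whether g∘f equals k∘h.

Answer: COMMUTES

Derivation:
1) trace f;g:
  0 f→0 g→4
  1 f→1 g→0
  2 f→0 g→4
  3 f→3 g→2
  result₁ = [4 0 4 2]
2) trace h;k:
  0 h→1 k→4
  1 h→3 k→0
  2 h→2 k→4
  3 h→0 k→2
  result₂ = [4 0 4 2]
Equal? same morphism ✓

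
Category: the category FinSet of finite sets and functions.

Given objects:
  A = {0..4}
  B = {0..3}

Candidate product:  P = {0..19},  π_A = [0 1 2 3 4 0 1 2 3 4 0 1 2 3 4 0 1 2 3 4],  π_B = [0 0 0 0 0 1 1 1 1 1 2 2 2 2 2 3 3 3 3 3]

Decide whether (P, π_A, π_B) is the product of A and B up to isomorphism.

|A|·|B| = 5·4 = 20;  |P| = 20
Check the pairing map k ↦ (π_A(k), π_B(k)):
  0 -> (0,0)
  1 -> (1,0)
  2 -> (2,0)
  3 -> (3,0)
  4 -> (4,0)
  5 -> (0,1)
  6 -> (1,1)
  7 -> (2,1)
  8 -> (3,1)
  9 -> (4,1)
  10 -> (0,2)
  11 -> (1,2)
  12 -> (2,2)
  13 -> (3,2)
  14 -> (4,2)
  15 -> (0,3)
  16 -> (1,3)
  17 -> (2,3)
  18 -> (3,3)
  19 -> (4,3)
distinct pairs in image: 20 / 20 needed
  → bijection onto A×B; projections well-typed.

Answer: VALID PRODUCT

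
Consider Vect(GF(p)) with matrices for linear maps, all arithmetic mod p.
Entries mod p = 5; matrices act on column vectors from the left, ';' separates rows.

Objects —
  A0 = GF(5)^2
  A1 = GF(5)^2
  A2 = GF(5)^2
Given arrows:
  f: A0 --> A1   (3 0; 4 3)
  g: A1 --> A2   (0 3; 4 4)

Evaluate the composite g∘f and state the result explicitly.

Answer: (2 4; 3 2)

Trace:
  e0=(1,0) f-->(3,4) g-->(2,3)
  e1=(0,1) f-->(0,3) g-->(4,2)
composite: (2 4; 3 2)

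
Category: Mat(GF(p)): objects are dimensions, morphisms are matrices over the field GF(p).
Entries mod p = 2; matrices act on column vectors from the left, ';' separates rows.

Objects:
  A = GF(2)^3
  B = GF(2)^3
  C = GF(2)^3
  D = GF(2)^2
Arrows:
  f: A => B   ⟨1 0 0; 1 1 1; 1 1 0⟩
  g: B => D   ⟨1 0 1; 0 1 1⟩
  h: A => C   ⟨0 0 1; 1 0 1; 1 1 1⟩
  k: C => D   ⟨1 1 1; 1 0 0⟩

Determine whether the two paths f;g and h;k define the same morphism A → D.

1) trace f;g:
  e0=(1,0,0) f=>(1,1,1) g=>(0,0)
  e1=(0,1,0) f=>(0,1,1) g=>(1,0)
  e2=(0,0,1) f=>(0,1,0) g=>(0,1)
  ⟦path⟧₁ = ⟨0 1 0; 0 0 1⟩
2) trace h;k:
  e0=(1,0,0) h=>(0,1,1) k=>(0,0)
  e1=(0,1,0) h=>(0,0,1) k=>(1,0)
  e2=(0,0,1) h=>(1,1,1) k=>(1,1)
  ⟦path⟧₂ = ⟨0 1 1; 0 0 1⟩
Equal? differ; not commutative

Answer: DOES NOT COMMUTE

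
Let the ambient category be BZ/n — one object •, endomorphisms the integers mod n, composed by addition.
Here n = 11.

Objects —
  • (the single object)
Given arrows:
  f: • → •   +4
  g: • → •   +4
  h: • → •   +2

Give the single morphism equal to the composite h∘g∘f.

  0 +4≡4 +4≡8 +2≡10  (mod 11)
result: +10

Answer: +10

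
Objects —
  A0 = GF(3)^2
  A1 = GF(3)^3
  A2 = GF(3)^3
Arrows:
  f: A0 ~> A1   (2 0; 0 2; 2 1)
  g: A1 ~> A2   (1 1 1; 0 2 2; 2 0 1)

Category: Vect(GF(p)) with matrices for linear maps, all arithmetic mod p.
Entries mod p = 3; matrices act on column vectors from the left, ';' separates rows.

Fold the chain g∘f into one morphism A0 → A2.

Answer: (1 0; 1 0; 0 1)

Derivation:
  e0=[1,0] f~>[2,0,2] g~>[1,1,0]
  e1=[0,1] f~>[0,2,1] g~>[0,0,1]
composite: (1 0; 1 0; 0 1)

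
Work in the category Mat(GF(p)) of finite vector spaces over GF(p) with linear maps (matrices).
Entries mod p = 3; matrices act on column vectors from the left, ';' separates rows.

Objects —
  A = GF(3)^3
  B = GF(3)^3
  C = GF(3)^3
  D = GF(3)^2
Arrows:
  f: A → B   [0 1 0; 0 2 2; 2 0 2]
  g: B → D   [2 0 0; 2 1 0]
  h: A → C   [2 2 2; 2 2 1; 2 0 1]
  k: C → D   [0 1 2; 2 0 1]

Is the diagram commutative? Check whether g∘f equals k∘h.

Along f;g (path 1):
  e0=⟨1,0,0⟩ f→⟨0,0,2⟩ g→⟨0,0⟩
  e1=⟨0,1,0⟩ f→⟨1,2,0⟩ g→⟨2,1⟩
  e2=⟨0,0,1⟩ f→⟨0,2,2⟩ g→⟨0,2⟩
  ⟦path⟧₁ = [0 2 0; 0 1 2]
Along h;k (path 2):
  e0=⟨1,0,0⟩ h→⟨2,2,2⟩ k→⟨0,0⟩
  e1=⟨0,1,0⟩ h→⟨2,2,0⟩ k→⟨2,1⟩
  e2=⟨0,0,1⟩ h→⟨2,1,1⟩ k→⟨0,2⟩
  ⟦path⟧₂ = [0 2 0; 0 1 2]
Equal? YES — commutes

Answer: COMMUTES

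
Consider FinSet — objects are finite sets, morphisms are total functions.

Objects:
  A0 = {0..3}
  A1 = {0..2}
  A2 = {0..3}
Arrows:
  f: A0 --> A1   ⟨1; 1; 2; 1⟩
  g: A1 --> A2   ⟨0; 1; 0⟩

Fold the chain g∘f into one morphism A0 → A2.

Answer: ⟨1; 1; 0; 1⟩

Trace:
  0 f-->1 g-->1
  1 f-->1 g-->1
  2 f-->2 g-->0
  3 f-->1 g-->1
composite: ⟨1; 1; 0; 1⟩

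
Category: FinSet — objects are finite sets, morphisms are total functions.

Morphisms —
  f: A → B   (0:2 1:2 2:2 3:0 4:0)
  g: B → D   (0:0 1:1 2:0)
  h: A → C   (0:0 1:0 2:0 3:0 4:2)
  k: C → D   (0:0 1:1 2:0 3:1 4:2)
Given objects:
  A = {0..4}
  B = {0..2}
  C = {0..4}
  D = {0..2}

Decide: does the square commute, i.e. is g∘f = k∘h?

Answer: COMMUTES

Derivation:
Along f;g (path 1):
  0 f→2 g→0
  1 f→2 g→0
  2 f→2 g→0
  3 f→0 g→0
  4 f→0 g→0
  result₁ = (0:0 1:0 2:0 3:0 4:0)
Along h;k (path 2):
  0 h→0 k→0
  1 h→0 k→0
  2 h→0 k→0
  3 h→0 k→0
  4 h→2 k→0
  result₂ = (0:0 1:0 2:0 3:0 4:0)
Equal? YES — commutes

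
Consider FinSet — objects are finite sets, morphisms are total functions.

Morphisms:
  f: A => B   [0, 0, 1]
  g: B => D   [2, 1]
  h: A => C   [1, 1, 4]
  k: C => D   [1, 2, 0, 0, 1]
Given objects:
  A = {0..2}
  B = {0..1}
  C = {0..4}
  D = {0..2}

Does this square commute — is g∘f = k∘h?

Answer: COMMUTES

Derivation:
Path 1 = f;g:
  0 f=>0 g=>2
  1 f=>0 g=>2
  2 f=>1 g=>1
  result₁ = [2, 2, 1]
Path 2 = h;k:
  0 h=>1 k=>2
  1 h=>1 k=>2
  2 h=>4 k=>1
  result₂ = [2, 2, 1]
Equal? same morphism ✓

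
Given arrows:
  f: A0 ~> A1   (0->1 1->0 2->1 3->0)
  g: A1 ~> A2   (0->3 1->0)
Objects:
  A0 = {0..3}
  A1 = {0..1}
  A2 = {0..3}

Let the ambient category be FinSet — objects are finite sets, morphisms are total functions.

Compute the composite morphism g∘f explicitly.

Answer: (0->0 1->3 2->0 3->3)

Derivation:
  0 f~>1 g~>0
  1 f~>0 g~>3
  2 f~>1 g~>0
  3 f~>0 g~>3
result: (0->0 1->3 2->0 3->3)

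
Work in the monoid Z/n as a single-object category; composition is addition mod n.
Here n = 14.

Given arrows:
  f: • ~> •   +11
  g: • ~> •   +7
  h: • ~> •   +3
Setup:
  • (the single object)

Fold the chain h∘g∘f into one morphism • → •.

Answer: +7

Derivation:
  0 +11≡11 +7≡4 +3≡7  (mod 14)
composite: +7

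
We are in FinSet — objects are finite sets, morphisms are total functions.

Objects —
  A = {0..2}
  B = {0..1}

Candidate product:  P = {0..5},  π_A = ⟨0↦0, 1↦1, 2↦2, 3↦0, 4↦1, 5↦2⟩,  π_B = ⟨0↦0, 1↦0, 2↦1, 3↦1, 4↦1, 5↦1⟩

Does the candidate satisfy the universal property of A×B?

Answer: NOT A VALID PRODUCT — duplicate pair at indices 5,2

Derivation:
|A|·|B| = 3·2 = 6;  |P| = 6
Check the pairing map k ↦ (π_A(k), π_B(k)):
  0 ↦ (0,0)
  1 ↦ (1,0)
  2 ↦ (2,1)
  3 ↦ (0,1)
  4 ↦ (1,1)
  5 ↦ (2,1)  ✗ repeats pair of k=2
distinct pairs in image: 5 / 6 needed
  → (2,1) hit at k=2 and k=5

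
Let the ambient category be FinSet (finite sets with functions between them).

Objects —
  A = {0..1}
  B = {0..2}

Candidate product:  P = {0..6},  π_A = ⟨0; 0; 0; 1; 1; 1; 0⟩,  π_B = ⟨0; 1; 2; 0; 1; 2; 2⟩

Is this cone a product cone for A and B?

|A|·|B| = 2·3 = 6;  |P| = 7
  → cardinalities differ; no bijection possible.

Answer: NOT A VALID PRODUCT — |P|=7 ≠ |A|·|B|=6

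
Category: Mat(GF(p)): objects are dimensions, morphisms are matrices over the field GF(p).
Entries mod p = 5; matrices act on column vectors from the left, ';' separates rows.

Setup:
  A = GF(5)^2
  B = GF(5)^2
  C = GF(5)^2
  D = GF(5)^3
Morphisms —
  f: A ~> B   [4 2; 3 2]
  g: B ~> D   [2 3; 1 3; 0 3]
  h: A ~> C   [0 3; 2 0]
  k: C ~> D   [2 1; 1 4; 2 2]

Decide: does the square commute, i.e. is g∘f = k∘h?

Along f;g (path 1):
  e0=⟨1,0⟩ f~>⟨4,3⟩ g~>⟨2,3,4⟩
  e1=⟨0,1⟩ f~>⟨2,2⟩ g~>⟨0,3,1⟩
  composite₁ = [2 0; 3 3; 4 1]
Along h;k (path 2):
  e0=⟨1,0⟩ h~>⟨0,2⟩ k~>⟨2,3,4⟩
  e1=⟨0,1⟩ h~>⟨3,0⟩ k~>⟨1,3,1⟩
  composite₂ = [2 1; 3 3; 4 1]
Equal? NO — does not commute

Answer: DOES NOT COMMUTE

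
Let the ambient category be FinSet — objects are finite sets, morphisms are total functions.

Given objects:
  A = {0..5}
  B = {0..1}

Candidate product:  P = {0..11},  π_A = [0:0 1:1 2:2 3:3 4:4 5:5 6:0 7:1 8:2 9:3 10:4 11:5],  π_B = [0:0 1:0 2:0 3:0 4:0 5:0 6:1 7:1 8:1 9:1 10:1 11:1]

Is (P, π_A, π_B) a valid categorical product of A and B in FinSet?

|A|·|B| = 6·2 = 12;  |P| = 12
Check the pairing map k ↦ (π_A(k), π_B(k)):
  0 : (0,0)
  1 : (1,0)
  2 : (2,0)
  3 : (3,0)
  4 : (4,0)
  5 : (5,0)
  6 : (0,1)
  7 : (1,1)
  8 : (2,1)
  9 : (3,1)
  10 : (4,1)
  11 : (5,1)
distinct pairs in image: 12 / 12 needed
  → bijection onto A×B; projections well-typed.

Answer: VALID PRODUCT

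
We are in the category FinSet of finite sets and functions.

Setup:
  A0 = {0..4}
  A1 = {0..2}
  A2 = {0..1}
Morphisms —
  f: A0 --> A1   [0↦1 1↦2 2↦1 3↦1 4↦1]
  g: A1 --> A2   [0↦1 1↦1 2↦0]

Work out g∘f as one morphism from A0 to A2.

  0 f-->1 g-->1
  1 f-->2 g-->0
  2 f-->1 g-->1
  3 f-->1 g-->1
  4 f-->1 g-->1
⟦path⟧: [0↦1 1↦0 2↦1 3↦1 4↦1]

Answer: [0↦1 1↦0 2↦1 3↦1 4↦1]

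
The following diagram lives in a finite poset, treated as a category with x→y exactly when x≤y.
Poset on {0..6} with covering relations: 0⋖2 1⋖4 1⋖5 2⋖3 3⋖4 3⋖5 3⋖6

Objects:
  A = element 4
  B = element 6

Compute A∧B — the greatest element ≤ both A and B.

{x : x≤A ∧ x≤B} = {0,2,3}  (A=4, B=6)
  0 ≤ 3
  2 ≤ 3
  3 ≤ 3
glb = 3

Answer: A∧B = 3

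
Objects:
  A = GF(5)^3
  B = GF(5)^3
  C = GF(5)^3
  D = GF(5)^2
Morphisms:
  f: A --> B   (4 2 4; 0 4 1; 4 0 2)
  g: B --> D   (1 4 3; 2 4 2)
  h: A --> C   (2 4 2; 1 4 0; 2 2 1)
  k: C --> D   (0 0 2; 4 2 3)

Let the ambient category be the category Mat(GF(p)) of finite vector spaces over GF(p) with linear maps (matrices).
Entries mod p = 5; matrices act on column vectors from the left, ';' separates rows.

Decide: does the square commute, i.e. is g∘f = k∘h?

Answer: DOES NOT COMMUTE

Trace:
Along f;g (path 1):
  e0=⟨1,0,0⟩ f-->⟨4,0,4⟩ g-->⟨1,1⟩
  e1=⟨0,1,0⟩ f-->⟨2,4,0⟩ g-->⟨3,0⟩
  e2=⟨0,0,1⟩ f-->⟨4,1,2⟩ g-->⟨4,1⟩
  composite₁ = (1 3 4; 1 0 1)
Along h;k (path 2):
  e0=⟨1,0,0⟩ h-->⟨2,1,2⟩ k-->⟨4,1⟩
  e1=⟨0,1,0⟩ h-->⟨4,4,2⟩ k-->⟨4,0⟩
  e2=⟨0,0,1⟩ h-->⟨2,0,1⟩ k-->⟨2,1⟩
  composite₂ = (4 4 2; 1 0 1)
Equal? differ; not commutative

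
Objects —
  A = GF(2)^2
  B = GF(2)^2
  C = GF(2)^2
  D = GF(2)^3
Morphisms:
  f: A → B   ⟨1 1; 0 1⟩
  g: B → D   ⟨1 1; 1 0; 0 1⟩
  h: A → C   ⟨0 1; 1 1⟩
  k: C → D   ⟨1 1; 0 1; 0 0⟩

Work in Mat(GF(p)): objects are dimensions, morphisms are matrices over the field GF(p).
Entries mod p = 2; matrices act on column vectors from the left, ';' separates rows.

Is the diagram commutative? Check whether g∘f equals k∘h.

Answer: DOES NOT COMMUTE

Work:
1) trace f;g:
  e0=⟨1,0⟩ f→⟨1,0⟩ g→⟨1,1,0⟩
  e1=⟨0,1⟩ f→⟨1,1⟩ g→⟨0,1,1⟩
  composite₁ = ⟨1 0; 1 1; 0 1⟩
2) trace h;k:
  e0=⟨1,0⟩ h→⟨0,1⟩ k→⟨1,1,0⟩
  e1=⟨0,1⟩ h→⟨1,1⟩ k→⟨0,1,0⟩
  composite₂ = ⟨1 0; 1 1; 0 0⟩
Equal? distinct morphisms ✗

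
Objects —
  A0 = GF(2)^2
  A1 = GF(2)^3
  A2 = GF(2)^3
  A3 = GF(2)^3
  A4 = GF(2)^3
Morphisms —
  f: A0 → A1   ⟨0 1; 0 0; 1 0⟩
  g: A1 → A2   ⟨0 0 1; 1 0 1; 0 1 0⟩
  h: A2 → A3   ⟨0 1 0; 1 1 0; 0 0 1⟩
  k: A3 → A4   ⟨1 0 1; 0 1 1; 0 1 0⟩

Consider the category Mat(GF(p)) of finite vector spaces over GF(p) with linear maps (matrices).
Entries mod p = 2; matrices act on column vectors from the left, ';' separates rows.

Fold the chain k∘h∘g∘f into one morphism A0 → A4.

  e0=⟨1,0⟩ f→⟨0,0,1⟩ g→⟨1,1,0⟩ h→⟨1,0,0⟩ k→⟨1,0,0⟩
  e1=⟨0,1⟩ f→⟨1,0,0⟩ g→⟨0,1,0⟩ h→⟨1,1,0⟩ k→⟨1,1,1⟩
composite: ⟨1 1; 0 1; 0 1⟩

Answer: ⟨1 1; 0 1; 0 1⟩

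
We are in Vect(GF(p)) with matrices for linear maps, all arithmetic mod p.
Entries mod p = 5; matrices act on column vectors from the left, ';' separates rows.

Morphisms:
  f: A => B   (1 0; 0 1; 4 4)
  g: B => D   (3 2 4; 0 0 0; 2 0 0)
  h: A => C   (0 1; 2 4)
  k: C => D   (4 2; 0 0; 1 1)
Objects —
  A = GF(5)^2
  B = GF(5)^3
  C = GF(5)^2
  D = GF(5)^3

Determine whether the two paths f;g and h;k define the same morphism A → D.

Path 1 = f;g:
  e0=⟨1,0⟩ f=>⟨1,0,4⟩ g=>⟨4,0,2⟩
  e1=⟨0,1⟩ f=>⟨0,1,4⟩ g=>⟨3,0,0⟩
  ⟦path⟧₁ = (4 3; 0 0; 2 0)
Path 2 = h;k:
  e0=⟨1,0⟩ h=>⟨0,2⟩ k=>⟨4,0,2⟩
  e1=⟨0,1⟩ h=>⟨1,4⟩ k=>⟨2,0,0⟩
  ⟦path⟧₂ = (4 2; 0 0; 2 0)
Equal? distinct morphisms ✗

Answer: DOES NOT COMMUTE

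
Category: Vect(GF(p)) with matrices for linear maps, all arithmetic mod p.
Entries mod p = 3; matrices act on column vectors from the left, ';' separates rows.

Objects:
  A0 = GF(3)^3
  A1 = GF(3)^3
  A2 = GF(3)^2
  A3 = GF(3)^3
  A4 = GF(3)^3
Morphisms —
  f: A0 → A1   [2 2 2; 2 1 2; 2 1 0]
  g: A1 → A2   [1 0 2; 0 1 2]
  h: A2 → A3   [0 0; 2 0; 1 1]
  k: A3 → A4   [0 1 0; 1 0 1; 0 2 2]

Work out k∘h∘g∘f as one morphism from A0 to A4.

  e0=[1,0,0] f→[2,2,2] g→[0,0] h→[0,0,0] k→[0,0,0]
  e1=[0,1,0] f→[2,1,1] g→[1,0] h→[0,2,1] k→[2,1,0]
  e2=[0,0,1] f→[2,2,0] g→[2,2] h→[0,1,1] k→[1,1,1]
result: [0 2 1; 0 1 1; 0 0 1]

Answer: [0 2 1; 0 1 1; 0 0 1]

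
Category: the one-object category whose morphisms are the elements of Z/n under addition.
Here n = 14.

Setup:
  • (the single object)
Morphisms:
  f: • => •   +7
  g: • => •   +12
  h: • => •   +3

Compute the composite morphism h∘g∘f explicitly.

Answer: +8

Work:
  0 +7≡7 +12≡5 +3≡8  (mod 14)
composite: +8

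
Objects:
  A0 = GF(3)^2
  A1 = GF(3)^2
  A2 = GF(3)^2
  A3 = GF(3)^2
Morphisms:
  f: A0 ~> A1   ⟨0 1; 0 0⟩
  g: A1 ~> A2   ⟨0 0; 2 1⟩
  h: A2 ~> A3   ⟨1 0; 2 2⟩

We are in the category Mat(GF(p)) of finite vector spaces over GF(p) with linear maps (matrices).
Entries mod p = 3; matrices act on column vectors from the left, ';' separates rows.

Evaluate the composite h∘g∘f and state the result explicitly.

Answer: ⟨0 0; 0 1⟩

Derivation:
  e0=(1,0) f~>(0,0) g~>(0,0) h~>(0,0)
  e1=(0,1) f~>(1,0) g~>(0,2) h~>(0,1)
composite: ⟨0 0; 0 1⟩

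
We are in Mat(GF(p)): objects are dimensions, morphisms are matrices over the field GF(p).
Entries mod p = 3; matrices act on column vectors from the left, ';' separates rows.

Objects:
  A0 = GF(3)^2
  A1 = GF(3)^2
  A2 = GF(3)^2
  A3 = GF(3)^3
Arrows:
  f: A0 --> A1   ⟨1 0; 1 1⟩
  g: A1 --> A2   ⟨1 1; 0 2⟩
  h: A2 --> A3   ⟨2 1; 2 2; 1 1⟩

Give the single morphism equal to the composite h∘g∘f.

  e0=[1,0] f-->[1,1] g-->[2,2] h-->[0,2,1]
  e1=[0,1] f-->[0,1] g-->[1,2] h-->[1,0,0]
⟦path⟧: ⟨0 1; 2 0; 1 0⟩

Answer: ⟨0 1; 2 0; 1 0⟩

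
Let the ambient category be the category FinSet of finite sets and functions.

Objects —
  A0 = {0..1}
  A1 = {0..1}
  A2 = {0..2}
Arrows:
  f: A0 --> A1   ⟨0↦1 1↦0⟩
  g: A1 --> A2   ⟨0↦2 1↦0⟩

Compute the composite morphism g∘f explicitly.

Answer: ⟨0↦0 1↦2⟩

Derivation:
  0 f-->1 g-->0
  1 f-->0 g-->2
composite: ⟨0↦0 1↦2⟩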